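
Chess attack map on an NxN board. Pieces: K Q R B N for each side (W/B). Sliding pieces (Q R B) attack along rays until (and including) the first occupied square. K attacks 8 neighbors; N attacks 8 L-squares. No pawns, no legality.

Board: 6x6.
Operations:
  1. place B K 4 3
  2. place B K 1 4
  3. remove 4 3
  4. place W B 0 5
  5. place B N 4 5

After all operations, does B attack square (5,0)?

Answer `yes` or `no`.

Op 1: place BK@(4,3)
Op 2: place BK@(1,4)
Op 3: remove (4,3)
Op 4: place WB@(0,5)
Op 5: place BN@(4,5)
Per-piece attacks for B:
  BK@(1,4): attacks (1,5) (1,3) (2,4) (0,4) (2,5) (2,3) (0,5) (0,3)
  BN@(4,5): attacks (5,3) (3,3) (2,4)
B attacks (5,0): no

Answer: no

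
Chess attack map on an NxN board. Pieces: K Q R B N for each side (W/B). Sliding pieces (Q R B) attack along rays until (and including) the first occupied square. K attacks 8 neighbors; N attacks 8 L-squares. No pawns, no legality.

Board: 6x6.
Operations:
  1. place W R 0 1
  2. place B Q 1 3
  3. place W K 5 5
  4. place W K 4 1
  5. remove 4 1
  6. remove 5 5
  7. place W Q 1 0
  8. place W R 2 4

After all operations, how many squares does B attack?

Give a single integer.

Op 1: place WR@(0,1)
Op 2: place BQ@(1,3)
Op 3: place WK@(5,5)
Op 4: place WK@(4,1)
Op 5: remove (4,1)
Op 6: remove (5,5)
Op 7: place WQ@(1,0)
Op 8: place WR@(2,4)
Per-piece attacks for B:
  BQ@(1,3): attacks (1,4) (1,5) (1,2) (1,1) (1,0) (2,3) (3,3) (4,3) (5,3) (0,3) (2,4) (2,2) (3,1) (4,0) (0,4) (0,2) [ray(0,-1) blocked at (1,0); ray(1,1) blocked at (2,4)]
Union (16 distinct): (0,2) (0,3) (0,4) (1,0) (1,1) (1,2) (1,4) (1,5) (2,2) (2,3) (2,4) (3,1) (3,3) (4,0) (4,3) (5,3)

Answer: 16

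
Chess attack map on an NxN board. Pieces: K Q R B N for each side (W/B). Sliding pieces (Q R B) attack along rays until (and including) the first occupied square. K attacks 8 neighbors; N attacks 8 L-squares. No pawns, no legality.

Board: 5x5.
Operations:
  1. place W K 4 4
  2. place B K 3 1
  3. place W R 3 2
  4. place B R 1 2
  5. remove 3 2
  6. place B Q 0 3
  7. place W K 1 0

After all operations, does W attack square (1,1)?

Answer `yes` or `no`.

Op 1: place WK@(4,4)
Op 2: place BK@(3,1)
Op 3: place WR@(3,2)
Op 4: place BR@(1,2)
Op 5: remove (3,2)
Op 6: place BQ@(0,3)
Op 7: place WK@(1,0)
Per-piece attacks for W:
  WK@(1,0): attacks (1,1) (2,0) (0,0) (2,1) (0,1)
  WK@(4,4): attacks (4,3) (3,4) (3,3)
W attacks (1,1): yes

Answer: yes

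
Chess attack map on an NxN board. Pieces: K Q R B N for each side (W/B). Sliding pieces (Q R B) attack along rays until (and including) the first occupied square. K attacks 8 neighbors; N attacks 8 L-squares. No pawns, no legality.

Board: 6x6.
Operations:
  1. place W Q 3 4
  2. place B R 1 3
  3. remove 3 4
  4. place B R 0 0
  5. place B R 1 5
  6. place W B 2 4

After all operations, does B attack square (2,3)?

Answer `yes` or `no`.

Answer: yes

Derivation:
Op 1: place WQ@(3,4)
Op 2: place BR@(1,3)
Op 3: remove (3,4)
Op 4: place BR@(0,0)
Op 5: place BR@(1,5)
Op 6: place WB@(2,4)
Per-piece attacks for B:
  BR@(0,0): attacks (0,1) (0,2) (0,3) (0,4) (0,5) (1,0) (2,0) (3,0) (4,0) (5,0)
  BR@(1,3): attacks (1,4) (1,5) (1,2) (1,1) (1,0) (2,3) (3,3) (4,3) (5,3) (0,3) [ray(0,1) blocked at (1,5)]
  BR@(1,5): attacks (1,4) (1,3) (2,5) (3,5) (4,5) (5,5) (0,5) [ray(0,-1) blocked at (1,3)]
B attacks (2,3): yes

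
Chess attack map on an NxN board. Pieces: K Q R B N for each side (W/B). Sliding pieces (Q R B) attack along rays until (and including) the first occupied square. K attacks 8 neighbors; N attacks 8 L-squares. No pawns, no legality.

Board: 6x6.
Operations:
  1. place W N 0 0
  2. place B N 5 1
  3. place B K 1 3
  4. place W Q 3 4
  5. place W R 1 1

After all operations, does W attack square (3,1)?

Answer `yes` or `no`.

Answer: yes

Derivation:
Op 1: place WN@(0,0)
Op 2: place BN@(5,1)
Op 3: place BK@(1,3)
Op 4: place WQ@(3,4)
Op 5: place WR@(1,1)
Per-piece attacks for W:
  WN@(0,0): attacks (1,2) (2,1)
  WR@(1,1): attacks (1,2) (1,3) (1,0) (2,1) (3,1) (4,1) (5,1) (0,1) [ray(0,1) blocked at (1,3); ray(1,0) blocked at (5,1)]
  WQ@(3,4): attacks (3,5) (3,3) (3,2) (3,1) (3,0) (4,4) (5,4) (2,4) (1,4) (0,4) (4,5) (4,3) (5,2) (2,5) (2,3) (1,2) (0,1)
W attacks (3,1): yes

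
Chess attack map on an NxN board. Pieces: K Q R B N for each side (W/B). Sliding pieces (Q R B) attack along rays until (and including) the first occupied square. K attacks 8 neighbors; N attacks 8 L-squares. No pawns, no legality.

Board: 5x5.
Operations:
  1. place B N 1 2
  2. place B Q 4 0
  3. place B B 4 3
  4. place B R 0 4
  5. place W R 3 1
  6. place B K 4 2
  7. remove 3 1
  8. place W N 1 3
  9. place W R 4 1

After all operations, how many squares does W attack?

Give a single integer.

Op 1: place BN@(1,2)
Op 2: place BQ@(4,0)
Op 3: place BB@(4,3)
Op 4: place BR@(0,4)
Op 5: place WR@(3,1)
Op 6: place BK@(4,2)
Op 7: remove (3,1)
Op 8: place WN@(1,3)
Op 9: place WR@(4,1)
Per-piece attacks for W:
  WN@(1,3): attacks (3,4) (2,1) (3,2) (0,1)
  WR@(4,1): attacks (4,2) (4,0) (3,1) (2,1) (1,1) (0,1) [ray(0,1) blocked at (4,2); ray(0,-1) blocked at (4,0)]
Union (8 distinct): (0,1) (1,1) (2,1) (3,1) (3,2) (3,4) (4,0) (4,2)

Answer: 8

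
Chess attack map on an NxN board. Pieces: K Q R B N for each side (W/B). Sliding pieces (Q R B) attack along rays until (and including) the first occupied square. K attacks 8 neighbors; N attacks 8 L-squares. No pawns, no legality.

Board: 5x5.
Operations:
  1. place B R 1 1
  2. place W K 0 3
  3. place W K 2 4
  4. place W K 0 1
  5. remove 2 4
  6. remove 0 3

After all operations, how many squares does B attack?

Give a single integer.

Op 1: place BR@(1,1)
Op 2: place WK@(0,3)
Op 3: place WK@(2,4)
Op 4: place WK@(0,1)
Op 5: remove (2,4)
Op 6: remove (0,3)
Per-piece attacks for B:
  BR@(1,1): attacks (1,2) (1,3) (1,4) (1,0) (2,1) (3,1) (4,1) (0,1) [ray(-1,0) blocked at (0,1)]
Union (8 distinct): (0,1) (1,0) (1,2) (1,3) (1,4) (2,1) (3,1) (4,1)

Answer: 8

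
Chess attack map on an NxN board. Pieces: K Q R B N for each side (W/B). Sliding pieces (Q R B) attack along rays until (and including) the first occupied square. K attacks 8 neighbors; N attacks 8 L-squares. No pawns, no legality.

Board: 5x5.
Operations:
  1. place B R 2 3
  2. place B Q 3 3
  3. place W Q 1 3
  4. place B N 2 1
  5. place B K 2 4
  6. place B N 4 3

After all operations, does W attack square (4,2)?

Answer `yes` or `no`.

Answer: no

Derivation:
Op 1: place BR@(2,3)
Op 2: place BQ@(3,3)
Op 3: place WQ@(1,3)
Op 4: place BN@(2,1)
Op 5: place BK@(2,4)
Op 6: place BN@(4,3)
Per-piece attacks for W:
  WQ@(1,3): attacks (1,4) (1,2) (1,1) (1,0) (2,3) (0,3) (2,4) (2,2) (3,1) (4,0) (0,4) (0,2) [ray(1,0) blocked at (2,3); ray(1,1) blocked at (2,4)]
W attacks (4,2): no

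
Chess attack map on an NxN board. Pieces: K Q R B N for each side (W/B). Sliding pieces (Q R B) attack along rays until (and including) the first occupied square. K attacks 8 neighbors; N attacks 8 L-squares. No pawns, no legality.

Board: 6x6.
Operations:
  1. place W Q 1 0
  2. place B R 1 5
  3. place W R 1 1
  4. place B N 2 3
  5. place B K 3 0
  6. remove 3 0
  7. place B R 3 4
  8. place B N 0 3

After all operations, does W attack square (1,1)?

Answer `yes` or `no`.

Answer: yes

Derivation:
Op 1: place WQ@(1,0)
Op 2: place BR@(1,5)
Op 3: place WR@(1,1)
Op 4: place BN@(2,3)
Op 5: place BK@(3,0)
Op 6: remove (3,0)
Op 7: place BR@(3,4)
Op 8: place BN@(0,3)
Per-piece attacks for W:
  WQ@(1,0): attacks (1,1) (2,0) (3,0) (4,0) (5,0) (0,0) (2,1) (3,2) (4,3) (5,4) (0,1) [ray(0,1) blocked at (1,1)]
  WR@(1,1): attacks (1,2) (1,3) (1,4) (1,5) (1,0) (2,1) (3,1) (4,1) (5,1) (0,1) [ray(0,1) blocked at (1,5); ray(0,-1) blocked at (1,0)]
W attacks (1,1): yes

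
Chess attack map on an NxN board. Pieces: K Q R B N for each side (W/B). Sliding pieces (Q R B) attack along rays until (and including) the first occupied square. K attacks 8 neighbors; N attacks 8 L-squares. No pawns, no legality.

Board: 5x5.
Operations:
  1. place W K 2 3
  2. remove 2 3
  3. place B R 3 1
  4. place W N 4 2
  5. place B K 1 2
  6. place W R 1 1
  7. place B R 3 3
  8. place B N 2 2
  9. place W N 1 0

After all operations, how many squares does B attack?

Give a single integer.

Op 1: place WK@(2,3)
Op 2: remove (2,3)
Op 3: place BR@(3,1)
Op 4: place WN@(4,2)
Op 5: place BK@(1,2)
Op 6: place WR@(1,1)
Op 7: place BR@(3,3)
Op 8: place BN@(2,2)
Op 9: place WN@(1,0)
Per-piece attacks for B:
  BK@(1,2): attacks (1,3) (1,1) (2,2) (0,2) (2,3) (2,1) (0,3) (0,1)
  BN@(2,2): attacks (3,4) (4,3) (1,4) (0,3) (3,0) (4,1) (1,0) (0,1)
  BR@(3,1): attacks (3,2) (3,3) (3,0) (4,1) (2,1) (1,1) [ray(0,1) blocked at (3,3); ray(-1,0) blocked at (1,1)]
  BR@(3,3): attacks (3,4) (3,2) (3,1) (4,3) (2,3) (1,3) (0,3) [ray(0,-1) blocked at (3,1)]
Union (17 distinct): (0,1) (0,2) (0,3) (1,0) (1,1) (1,3) (1,4) (2,1) (2,2) (2,3) (3,0) (3,1) (3,2) (3,3) (3,4) (4,1) (4,3)

Answer: 17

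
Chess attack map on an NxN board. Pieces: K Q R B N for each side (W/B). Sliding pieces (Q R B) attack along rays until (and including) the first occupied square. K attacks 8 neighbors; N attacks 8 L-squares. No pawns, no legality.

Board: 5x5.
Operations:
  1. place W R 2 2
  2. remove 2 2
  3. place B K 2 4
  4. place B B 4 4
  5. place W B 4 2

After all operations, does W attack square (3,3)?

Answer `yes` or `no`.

Answer: yes

Derivation:
Op 1: place WR@(2,2)
Op 2: remove (2,2)
Op 3: place BK@(2,4)
Op 4: place BB@(4,4)
Op 5: place WB@(4,2)
Per-piece attacks for W:
  WB@(4,2): attacks (3,3) (2,4) (3,1) (2,0) [ray(-1,1) blocked at (2,4)]
W attacks (3,3): yes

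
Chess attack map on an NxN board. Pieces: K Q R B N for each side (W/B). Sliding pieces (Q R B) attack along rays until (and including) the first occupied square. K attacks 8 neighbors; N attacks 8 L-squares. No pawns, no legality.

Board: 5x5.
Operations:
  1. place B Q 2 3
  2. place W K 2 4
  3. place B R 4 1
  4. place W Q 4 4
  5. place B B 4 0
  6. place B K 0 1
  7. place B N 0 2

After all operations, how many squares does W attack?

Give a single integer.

Answer: 12

Derivation:
Op 1: place BQ@(2,3)
Op 2: place WK@(2,4)
Op 3: place BR@(4,1)
Op 4: place WQ@(4,4)
Op 5: place BB@(4,0)
Op 6: place BK@(0,1)
Op 7: place BN@(0,2)
Per-piece attacks for W:
  WK@(2,4): attacks (2,3) (3,4) (1,4) (3,3) (1,3)
  WQ@(4,4): attacks (4,3) (4,2) (4,1) (3,4) (2,4) (3,3) (2,2) (1,1) (0,0) [ray(0,-1) blocked at (4,1); ray(-1,0) blocked at (2,4)]
Union (12 distinct): (0,0) (1,1) (1,3) (1,4) (2,2) (2,3) (2,4) (3,3) (3,4) (4,1) (4,2) (4,3)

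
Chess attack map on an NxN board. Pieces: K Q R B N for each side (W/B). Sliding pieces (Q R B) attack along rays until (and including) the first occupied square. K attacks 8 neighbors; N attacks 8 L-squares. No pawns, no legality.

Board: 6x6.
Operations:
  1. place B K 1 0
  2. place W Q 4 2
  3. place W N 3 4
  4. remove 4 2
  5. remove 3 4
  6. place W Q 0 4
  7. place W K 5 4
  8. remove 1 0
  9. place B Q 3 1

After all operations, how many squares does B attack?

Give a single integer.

Answer: 17

Derivation:
Op 1: place BK@(1,0)
Op 2: place WQ@(4,2)
Op 3: place WN@(3,4)
Op 4: remove (4,2)
Op 5: remove (3,4)
Op 6: place WQ@(0,4)
Op 7: place WK@(5,4)
Op 8: remove (1,0)
Op 9: place BQ@(3,1)
Per-piece attacks for B:
  BQ@(3,1): attacks (3,2) (3,3) (3,4) (3,5) (3,0) (4,1) (5,1) (2,1) (1,1) (0,1) (4,2) (5,3) (4,0) (2,2) (1,3) (0,4) (2,0) [ray(-1,1) blocked at (0,4)]
Union (17 distinct): (0,1) (0,4) (1,1) (1,3) (2,0) (2,1) (2,2) (3,0) (3,2) (3,3) (3,4) (3,5) (4,0) (4,1) (4,2) (5,1) (5,3)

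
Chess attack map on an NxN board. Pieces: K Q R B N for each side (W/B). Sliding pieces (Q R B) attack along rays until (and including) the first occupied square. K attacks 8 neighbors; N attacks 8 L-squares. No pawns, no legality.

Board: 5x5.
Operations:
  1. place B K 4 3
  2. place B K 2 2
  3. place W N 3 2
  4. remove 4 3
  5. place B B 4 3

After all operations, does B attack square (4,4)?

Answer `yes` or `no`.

Answer: no

Derivation:
Op 1: place BK@(4,3)
Op 2: place BK@(2,2)
Op 3: place WN@(3,2)
Op 4: remove (4,3)
Op 5: place BB@(4,3)
Per-piece attacks for B:
  BK@(2,2): attacks (2,3) (2,1) (3,2) (1,2) (3,3) (3,1) (1,3) (1,1)
  BB@(4,3): attacks (3,4) (3,2) [ray(-1,-1) blocked at (3,2)]
B attacks (4,4): no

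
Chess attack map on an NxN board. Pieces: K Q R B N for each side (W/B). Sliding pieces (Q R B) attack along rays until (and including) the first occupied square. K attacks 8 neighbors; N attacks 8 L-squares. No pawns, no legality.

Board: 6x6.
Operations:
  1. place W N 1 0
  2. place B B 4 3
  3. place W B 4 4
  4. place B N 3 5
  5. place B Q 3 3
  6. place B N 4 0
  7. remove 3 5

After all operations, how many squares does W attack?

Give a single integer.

Answer: 7

Derivation:
Op 1: place WN@(1,0)
Op 2: place BB@(4,3)
Op 3: place WB@(4,4)
Op 4: place BN@(3,5)
Op 5: place BQ@(3,3)
Op 6: place BN@(4,0)
Op 7: remove (3,5)
Per-piece attacks for W:
  WN@(1,0): attacks (2,2) (3,1) (0,2)
  WB@(4,4): attacks (5,5) (5,3) (3,5) (3,3) [ray(-1,-1) blocked at (3,3)]
Union (7 distinct): (0,2) (2,2) (3,1) (3,3) (3,5) (5,3) (5,5)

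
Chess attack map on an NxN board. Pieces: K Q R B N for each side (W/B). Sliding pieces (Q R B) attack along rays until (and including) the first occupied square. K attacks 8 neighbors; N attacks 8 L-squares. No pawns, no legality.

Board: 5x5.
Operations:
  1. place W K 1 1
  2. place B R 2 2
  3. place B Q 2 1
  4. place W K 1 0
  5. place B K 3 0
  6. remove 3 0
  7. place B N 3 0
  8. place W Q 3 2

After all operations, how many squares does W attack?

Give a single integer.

Answer: 18

Derivation:
Op 1: place WK@(1,1)
Op 2: place BR@(2,2)
Op 3: place BQ@(2,1)
Op 4: place WK@(1,0)
Op 5: place BK@(3,0)
Op 6: remove (3,0)
Op 7: place BN@(3,0)
Op 8: place WQ@(3,2)
Per-piece attacks for W:
  WK@(1,0): attacks (1,1) (2,0) (0,0) (2,1) (0,1)
  WK@(1,1): attacks (1,2) (1,0) (2,1) (0,1) (2,2) (2,0) (0,2) (0,0)
  WQ@(3,2): attacks (3,3) (3,4) (3,1) (3,0) (4,2) (2,2) (4,3) (4,1) (2,3) (1,4) (2,1) [ray(0,-1) blocked at (3,0); ray(-1,0) blocked at (2,2); ray(-1,-1) blocked at (2,1)]
Union (18 distinct): (0,0) (0,1) (0,2) (1,0) (1,1) (1,2) (1,4) (2,0) (2,1) (2,2) (2,3) (3,0) (3,1) (3,3) (3,4) (4,1) (4,2) (4,3)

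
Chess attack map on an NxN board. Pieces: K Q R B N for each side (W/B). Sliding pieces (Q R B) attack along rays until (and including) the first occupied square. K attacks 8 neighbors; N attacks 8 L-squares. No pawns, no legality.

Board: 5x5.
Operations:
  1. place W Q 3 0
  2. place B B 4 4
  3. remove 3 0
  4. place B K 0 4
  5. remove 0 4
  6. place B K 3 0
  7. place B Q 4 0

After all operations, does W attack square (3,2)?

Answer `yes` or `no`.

Op 1: place WQ@(3,0)
Op 2: place BB@(4,4)
Op 3: remove (3,0)
Op 4: place BK@(0,4)
Op 5: remove (0,4)
Op 6: place BK@(3,0)
Op 7: place BQ@(4,0)
Per-piece attacks for W:
W attacks (3,2): no

Answer: no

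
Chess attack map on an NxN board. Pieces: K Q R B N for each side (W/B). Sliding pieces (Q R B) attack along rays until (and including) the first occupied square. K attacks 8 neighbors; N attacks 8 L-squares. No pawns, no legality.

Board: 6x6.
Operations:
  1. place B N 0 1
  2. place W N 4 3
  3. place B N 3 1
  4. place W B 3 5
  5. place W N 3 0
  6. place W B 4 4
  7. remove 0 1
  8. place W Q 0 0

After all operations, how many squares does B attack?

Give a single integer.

Op 1: place BN@(0,1)
Op 2: place WN@(4,3)
Op 3: place BN@(3,1)
Op 4: place WB@(3,5)
Op 5: place WN@(3,0)
Op 6: place WB@(4,4)
Op 7: remove (0,1)
Op 8: place WQ@(0,0)
Per-piece attacks for B:
  BN@(3,1): attacks (4,3) (5,2) (2,3) (1,2) (5,0) (1,0)
Union (6 distinct): (1,0) (1,2) (2,3) (4,3) (5,0) (5,2)

Answer: 6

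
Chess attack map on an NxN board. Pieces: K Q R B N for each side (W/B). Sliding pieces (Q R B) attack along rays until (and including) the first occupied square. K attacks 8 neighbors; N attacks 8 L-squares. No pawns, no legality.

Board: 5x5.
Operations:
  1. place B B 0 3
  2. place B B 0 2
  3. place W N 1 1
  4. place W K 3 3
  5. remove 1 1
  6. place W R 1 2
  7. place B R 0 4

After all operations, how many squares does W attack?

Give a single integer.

Op 1: place BB@(0,3)
Op 2: place BB@(0,2)
Op 3: place WN@(1,1)
Op 4: place WK@(3,3)
Op 5: remove (1,1)
Op 6: place WR@(1,2)
Op 7: place BR@(0,4)
Per-piece attacks for W:
  WR@(1,2): attacks (1,3) (1,4) (1,1) (1,0) (2,2) (3,2) (4,2) (0,2) [ray(-1,0) blocked at (0,2)]
  WK@(3,3): attacks (3,4) (3,2) (4,3) (2,3) (4,4) (4,2) (2,4) (2,2)
Union (13 distinct): (0,2) (1,0) (1,1) (1,3) (1,4) (2,2) (2,3) (2,4) (3,2) (3,4) (4,2) (4,3) (4,4)

Answer: 13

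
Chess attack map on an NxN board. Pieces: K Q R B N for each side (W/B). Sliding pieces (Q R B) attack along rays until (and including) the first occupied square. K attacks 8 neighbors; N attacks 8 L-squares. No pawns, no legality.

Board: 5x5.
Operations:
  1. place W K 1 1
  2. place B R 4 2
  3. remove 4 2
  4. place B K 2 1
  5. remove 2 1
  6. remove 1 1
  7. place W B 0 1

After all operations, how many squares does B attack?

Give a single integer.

Op 1: place WK@(1,1)
Op 2: place BR@(4,2)
Op 3: remove (4,2)
Op 4: place BK@(2,1)
Op 5: remove (2,1)
Op 6: remove (1,1)
Op 7: place WB@(0,1)
Per-piece attacks for B:
Union (0 distinct): (none)

Answer: 0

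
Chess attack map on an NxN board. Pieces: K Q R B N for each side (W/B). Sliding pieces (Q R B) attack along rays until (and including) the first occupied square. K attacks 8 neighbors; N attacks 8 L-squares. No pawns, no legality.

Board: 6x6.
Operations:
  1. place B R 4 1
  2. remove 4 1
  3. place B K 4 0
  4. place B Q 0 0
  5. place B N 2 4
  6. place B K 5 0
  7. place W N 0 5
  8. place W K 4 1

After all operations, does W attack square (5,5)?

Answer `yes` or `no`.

Answer: no

Derivation:
Op 1: place BR@(4,1)
Op 2: remove (4,1)
Op 3: place BK@(4,0)
Op 4: place BQ@(0,0)
Op 5: place BN@(2,4)
Op 6: place BK@(5,0)
Op 7: place WN@(0,5)
Op 8: place WK@(4,1)
Per-piece attacks for W:
  WN@(0,5): attacks (1,3) (2,4)
  WK@(4,1): attacks (4,2) (4,0) (5,1) (3,1) (5,2) (5,0) (3,2) (3,0)
W attacks (5,5): no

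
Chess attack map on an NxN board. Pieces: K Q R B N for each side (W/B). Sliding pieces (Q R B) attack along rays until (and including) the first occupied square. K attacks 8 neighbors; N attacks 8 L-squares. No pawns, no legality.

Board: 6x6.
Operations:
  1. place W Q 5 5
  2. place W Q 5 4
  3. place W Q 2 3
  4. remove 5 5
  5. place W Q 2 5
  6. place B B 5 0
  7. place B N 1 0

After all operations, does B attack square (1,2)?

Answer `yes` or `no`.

Op 1: place WQ@(5,5)
Op 2: place WQ@(5,4)
Op 3: place WQ@(2,3)
Op 4: remove (5,5)
Op 5: place WQ@(2,5)
Op 6: place BB@(5,0)
Op 7: place BN@(1,0)
Per-piece attacks for B:
  BN@(1,0): attacks (2,2) (3,1) (0,2)
  BB@(5,0): attacks (4,1) (3,2) (2,3) [ray(-1,1) blocked at (2,3)]
B attacks (1,2): no

Answer: no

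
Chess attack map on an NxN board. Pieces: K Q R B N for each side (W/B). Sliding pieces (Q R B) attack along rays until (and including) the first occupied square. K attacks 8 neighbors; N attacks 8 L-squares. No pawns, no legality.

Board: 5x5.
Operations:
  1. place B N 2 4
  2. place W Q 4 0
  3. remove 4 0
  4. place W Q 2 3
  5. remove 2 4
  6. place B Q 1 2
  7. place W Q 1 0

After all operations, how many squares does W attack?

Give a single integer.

Op 1: place BN@(2,4)
Op 2: place WQ@(4,0)
Op 3: remove (4,0)
Op 4: place WQ@(2,3)
Op 5: remove (2,4)
Op 6: place BQ@(1,2)
Op 7: place WQ@(1,0)
Per-piece attacks for W:
  WQ@(1,0): attacks (1,1) (1,2) (2,0) (3,0) (4,0) (0,0) (2,1) (3,2) (4,3) (0,1) [ray(0,1) blocked at (1,2)]
  WQ@(2,3): attacks (2,4) (2,2) (2,1) (2,0) (3,3) (4,3) (1,3) (0,3) (3,4) (3,2) (4,1) (1,4) (1,2) [ray(-1,-1) blocked at (1,2)]
Union (18 distinct): (0,0) (0,1) (0,3) (1,1) (1,2) (1,3) (1,4) (2,0) (2,1) (2,2) (2,4) (3,0) (3,2) (3,3) (3,4) (4,0) (4,1) (4,3)

Answer: 18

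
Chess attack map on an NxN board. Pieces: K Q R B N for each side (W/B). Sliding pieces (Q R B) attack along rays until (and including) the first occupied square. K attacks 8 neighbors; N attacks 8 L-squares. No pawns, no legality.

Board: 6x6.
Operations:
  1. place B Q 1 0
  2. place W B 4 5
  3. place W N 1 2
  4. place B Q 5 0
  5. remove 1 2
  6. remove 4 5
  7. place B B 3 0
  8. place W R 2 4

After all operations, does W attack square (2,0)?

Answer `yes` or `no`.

Answer: yes

Derivation:
Op 1: place BQ@(1,0)
Op 2: place WB@(4,5)
Op 3: place WN@(1,2)
Op 4: place BQ@(5,0)
Op 5: remove (1,2)
Op 6: remove (4,5)
Op 7: place BB@(3,0)
Op 8: place WR@(2,4)
Per-piece attacks for W:
  WR@(2,4): attacks (2,5) (2,3) (2,2) (2,1) (2,0) (3,4) (4,4) (5,4) (1,4) (0,4)
W attacks (2,0): yes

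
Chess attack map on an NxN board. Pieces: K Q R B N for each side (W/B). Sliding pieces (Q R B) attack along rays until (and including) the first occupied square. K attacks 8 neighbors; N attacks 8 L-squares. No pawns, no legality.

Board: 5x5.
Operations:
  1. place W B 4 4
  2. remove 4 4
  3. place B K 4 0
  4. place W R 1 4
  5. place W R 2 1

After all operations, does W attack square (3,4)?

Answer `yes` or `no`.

Answer: yes

Derivation:
Op 1: place WB@(4,4)
Op 2: remove (4,4)
Op 3: place BK@(4,0)
Op 4: place WR@(1,4)
Op 5: place WR@(2,1)
Per-piece attacks for W:
  WR@(1,4): attacks (1,3) (1,2) (1,1) (1,0) (2,4) (3,4) (4,4) (0,4)
  WR@(2,1): attacks (2,2) (2,3) (2,4) (2,0) (3,1) (4,1) (1,1) (0,1)
W attacks (3,4): yes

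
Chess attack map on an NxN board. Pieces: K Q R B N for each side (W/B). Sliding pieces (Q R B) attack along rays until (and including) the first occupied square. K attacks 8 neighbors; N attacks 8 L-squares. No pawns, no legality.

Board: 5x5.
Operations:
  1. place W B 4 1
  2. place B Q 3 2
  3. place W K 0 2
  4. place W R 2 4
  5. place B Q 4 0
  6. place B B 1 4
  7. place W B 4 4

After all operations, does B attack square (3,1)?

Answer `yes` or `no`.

Op 1: place WB@(4,1)
Op 2: place BQ@(3,2)
Op 3: place WK@(0,2)
Op 4: place WR@(2,4)
Op 5: place BQ@(4,0)
Op 6: place BB@(1,4)
Op 7: place WB@(4,4)
Per-piece attacks for B:
  BB@(1,4): attacks (2,3) (3,2) (0,3) [ray(1,-1) blocked at (3,2)]
  BQ@(3,2): attacks (3,3) (3,4) (3,1) (3,0) (4,2) (2,2) (1,2) (0,2) (4,3) (4,1) (2,3) (1,4) (2,1) (1,0) [ray(-1,0) blocked at (0,2); ray(1,-1) blocked at (4,1); ray(-1,1) blocked at (1,4)]
  BQ@(4,0): attacks (4,1) (3,0) (2,0) (1,0) (0,0) (3,1) (2,2) (1,3) (0,4) [ray(0,1) blocked at (4,1)]
B attacks (3,1): yes

Answer: yes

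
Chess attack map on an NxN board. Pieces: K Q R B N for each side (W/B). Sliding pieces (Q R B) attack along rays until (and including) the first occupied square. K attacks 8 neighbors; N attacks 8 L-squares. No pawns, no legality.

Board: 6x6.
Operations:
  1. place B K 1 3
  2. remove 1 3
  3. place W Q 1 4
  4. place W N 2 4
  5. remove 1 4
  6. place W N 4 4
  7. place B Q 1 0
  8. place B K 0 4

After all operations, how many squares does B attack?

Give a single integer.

Answer: 17

Derivation:
Op 1: place BK@(1,3)
Op 2: remove (1,3)
Op 3: place WQ@(1,4)
Op 4: place WN@(2,4)
Op 5: remove (1,4)
Op 6: place WN@(4,4)
Op 7: place BQ@(1,0)
Op 8: place BK@(0,4)
Per-piece attacks for B:
  BK@(0,4): attacks (0,5) (0,3) (1,4) (1,5) (1,3)
  BQ@(1,0): attacks (1,1) (1,2) (1,3) (1,4) (1,5) (2,0) (3,0) (4,0) (5,0) (0,0) (2,1) (3,2) (4,3) (5,4) (0,1)
Union (17 distinct): (0,0) (0,1) (0,3) (0,5) (1,1) (1,2) (1,3) (1,4) (1,5) (2,0) (2,1) (3,0) (3,2) (4,0) (4,3) (5,0) (5,4)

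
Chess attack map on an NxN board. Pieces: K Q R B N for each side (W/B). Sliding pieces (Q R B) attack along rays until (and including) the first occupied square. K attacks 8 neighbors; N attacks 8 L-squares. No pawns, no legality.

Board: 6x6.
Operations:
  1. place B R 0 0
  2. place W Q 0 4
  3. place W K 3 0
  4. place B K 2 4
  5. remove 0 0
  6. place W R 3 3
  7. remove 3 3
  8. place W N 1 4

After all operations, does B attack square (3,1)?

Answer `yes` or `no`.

Op 1: place BR@(0,0)
Op 2: place WQ@(0,4)
Op 3: place WK@(3,0)
Op 4: place BK@(2,4)
Op 5: remove (0,0)
Op 6: place WR@(3,3)
Op 7: remove (3,3)
Op 8: place WN@(1,4)
Per-piece attacks for B:
  BK@(2,4): attacks (2,5) (2,3) (3,4) (1,4) (3,5) (3,3) (1,5) (1,3)
B attacks (3,1): no

Answer: no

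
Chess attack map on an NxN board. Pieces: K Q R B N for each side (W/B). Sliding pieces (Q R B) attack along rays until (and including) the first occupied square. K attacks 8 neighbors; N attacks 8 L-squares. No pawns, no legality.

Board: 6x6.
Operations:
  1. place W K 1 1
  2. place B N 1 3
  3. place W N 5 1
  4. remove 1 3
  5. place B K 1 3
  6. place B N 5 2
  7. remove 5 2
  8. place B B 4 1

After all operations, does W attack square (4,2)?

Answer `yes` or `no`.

Answer: no

Derivation:
Op 1: place WK@(1,1)
Op 2: place BN@(1,3)
Op 3: place WN@(5,1)
Op 4: remove (1,3)
Op 5: place BK@(1,3)
Op 6: place BN@(5,2)
Op 7: remove (5,2)
Op 8: place BB@(4,1)
Per-piece attacks for W:
  WK@(1,1): attacks (1,2) (1,0) (2,1) (0,1) (2,2) (2,0) (0,2) (0,0)
  WN@(5,1): attacks (4,3) (3,2) (3,0)
W attacks (4,2): no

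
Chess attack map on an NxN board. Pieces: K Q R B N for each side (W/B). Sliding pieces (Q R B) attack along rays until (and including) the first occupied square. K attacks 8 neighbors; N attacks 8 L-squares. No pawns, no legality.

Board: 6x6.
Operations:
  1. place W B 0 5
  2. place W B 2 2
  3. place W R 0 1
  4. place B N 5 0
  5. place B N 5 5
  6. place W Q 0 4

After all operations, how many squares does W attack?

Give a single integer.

Op 1: place WB@(0,5)
Op 2: place WB@(2,2)
Op 3: place WR@(0,1)
Op 4: place BN@(5,0)
Op 5: place BN@(5,5)
Op 6: place WQ@(0,4)
Per-piece attacks for W:
  WR@(0,1): attacks (0,2) (0,3) (0,4) (0,0) (1,1) (2,1) (3,1) (4,1) (5,1) [ray(0,1) blocked at (0,4)]
  WQ@(0,4): attacks (0,5) (0,3) (0,2) (0,1) (1,4) (2,4) (3,4) (4,4) (5,4) (1,5) (1,3) (2,2) [ray(0,1) blocked at (0,5); ray(0,-1) blocked at (0,1); ray(1,-1) blocked at (2,2)]
  WB@(0,5): attacks (1,4) (2,3) (3,2) (4,1) (5,0) [ray(1,-1) blocked at (5,0)]
  WB@(2,2): attacks (3,3) (4,4) (5,5) (3,1) (4,0) (1,3) (0,4) (1,1) (0,0) [ray(1,1) blocked at (5,5); ray(-1,1) blocked at (0,4)]
Union (25 distinct): (0,0) (0,1) (0,2) (0,3) (0,4) (0,5) (1,1) (1,3) (1,4) (1,5) (2,1) (2,2) (2,3) (2,4) (3,1) (3,2) (3,3) (3,4) (4,0) (4,1) (4,4) (5,0) (5,1) (5,4) (5,5)

Answer: 25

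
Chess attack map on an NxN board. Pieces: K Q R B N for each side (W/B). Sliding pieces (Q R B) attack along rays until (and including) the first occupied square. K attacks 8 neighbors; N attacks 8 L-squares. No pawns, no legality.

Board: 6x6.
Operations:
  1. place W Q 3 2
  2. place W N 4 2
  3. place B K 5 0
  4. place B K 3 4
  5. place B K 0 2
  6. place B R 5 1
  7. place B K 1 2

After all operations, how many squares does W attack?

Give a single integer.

Answer: 16

Derivation:
Op 1: place WQ@(3,2)
Op 2: place WN@(4,2)
Op 3: place BK@(5,0)
Op 4: place BK@(3,4)
Op 5: place BK@(0,2)
Op 6: place BR@(5,1)
Op 7: place BK@(1,2)
Per-piece attacks for W:
  WQ@(3,2): attacks (3,3) (3,4) (3,1) (3,0) (4,2) (2,2) (1,2) (4,3) (5,4) (4,1) (5,0) (2,3) (1,4) (0,5) (2,1) (1,0) [ray(0,1) blocked at (3,4); ray(1,0) blocked at (4,2); ray(-1,0) blocked at (1,2); ray(1,-1) blocked at (5,0)]
  WN@(4,2): attacks (5,4) (3,4) (2,3) (5,0) (3,0) (2,1)
Union (16 distinct): (0,5) (1,0) (1,2) (1,4) (2,1) (2,2) (2,3) (3,0) (3,1) (3,3) (3,4) (4,1) (4,2) (4,3) (5,0) (5,4)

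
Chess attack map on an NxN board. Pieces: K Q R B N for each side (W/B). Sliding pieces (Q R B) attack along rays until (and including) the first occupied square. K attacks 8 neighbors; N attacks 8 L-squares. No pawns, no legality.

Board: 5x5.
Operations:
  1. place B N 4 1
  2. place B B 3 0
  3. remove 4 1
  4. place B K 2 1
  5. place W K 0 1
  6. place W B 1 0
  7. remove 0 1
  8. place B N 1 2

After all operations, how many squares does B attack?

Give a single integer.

Answer: 14

Derivation:
Op 1: place BN@(4,1)
Op 2: place BB@(3,0)
Op 3: remove (4,1)
Op 4: place BK@(2,1)
Op 5: place WK@(0,1)
Op 6: place WB@(1,0)
Op 7: remove (0,1)
Op 8: place BN@(1,2)
Per-piece attacks for B:
  BN@(1,2): attacks (2,4) (3,3) (0,4) (2,0) (3,1) (0,0)
  BK@(2,1): attacks (2,2) (2,0) (3,1) (1,1) (3,2) (3,0) (1,2) (1,0)
  BB@(3,0): attacks (4,1) (2,1) [ray(-1,1) blocked at (2,1)]
Union (14 distinct): (0,0) (0,4) (1,0) (1,1) (1,2) (2,0) (2,1) (2,2) (2,4) (3,0) (3,1) (3,2) (3,3) (4,1)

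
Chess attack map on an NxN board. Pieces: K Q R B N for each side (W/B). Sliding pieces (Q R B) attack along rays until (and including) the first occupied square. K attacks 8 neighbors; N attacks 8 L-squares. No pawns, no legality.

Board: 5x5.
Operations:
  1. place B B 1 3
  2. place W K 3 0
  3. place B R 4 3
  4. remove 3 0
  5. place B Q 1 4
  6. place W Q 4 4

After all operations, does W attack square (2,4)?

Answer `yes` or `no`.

Op 1: place BB@(1,3)
Op 2: place WK@(3,0)
Op 3: place BR@(4,3)
Op 4: remove (3,0)
Op 5: place BQ@(1,4)
Op 6: place WQ@(4,4)
Per-piece attacks for W:
  WQ@(4,4): attacks (4,3) (3,4) (2,4) (1,4) (3,3) (2,2) (1,1) (0,0) [ray(0,-1) blocked at (4,3); ray(-1,0) blocked at (1,4)]
W attacks (2,4): yes

Answer: yes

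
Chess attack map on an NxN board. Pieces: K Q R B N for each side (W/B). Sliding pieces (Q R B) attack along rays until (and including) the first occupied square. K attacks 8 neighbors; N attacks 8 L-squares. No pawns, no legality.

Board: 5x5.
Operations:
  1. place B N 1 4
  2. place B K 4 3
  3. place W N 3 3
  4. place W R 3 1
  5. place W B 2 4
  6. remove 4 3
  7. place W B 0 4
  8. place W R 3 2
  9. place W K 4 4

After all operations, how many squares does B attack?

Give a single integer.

Op 1: place BN@(1,4)
Op 2: place BK@(4,3)
Op 3: place WN@(3,3)
Op 4: place WR@(3,1)
Op 5: place WB@(2,4)
Op 6: remove (4,3)
Op 7: place WB@(0,4)
Op 8: place WR@(3,2)
Op 9: place WK@(4,4)
Per-piece attacks for B:
  BN@(1,4): attacks (2,2) (3,3) (0,2)
Union (3 distinct): (0,2) (2,2) (3,3)

Answer: 3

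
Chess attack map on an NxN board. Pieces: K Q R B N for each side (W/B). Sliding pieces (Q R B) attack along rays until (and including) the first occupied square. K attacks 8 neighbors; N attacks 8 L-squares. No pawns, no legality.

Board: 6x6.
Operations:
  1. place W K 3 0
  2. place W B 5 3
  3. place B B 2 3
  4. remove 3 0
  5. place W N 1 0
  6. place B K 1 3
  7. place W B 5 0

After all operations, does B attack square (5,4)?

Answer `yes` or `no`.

Op 1: place WK@(3,0)
Op 2: place WB@(5,3)
Op 3: place BB@(2,3)
Op 4: remove (3,0)
Op 5: place WN@(1,0)
Op 6: place BK@(1,3)
Op 7: place WB@(5,0)
Per-piece attacks for B:
  BK@(1,3): attacks (1,4) (1,2) (2,3) (0,3) (2,4) (2,2) (0,4) (0,2)
  BB@(2,3): attacks (3,4) (4,5) (3,2) (4,1) (5,0) (1,4) (0,5) (1,2) (0,1) [ray(1,-1) blocked at (5,0)]
B attacks (5,4): no

Answer: no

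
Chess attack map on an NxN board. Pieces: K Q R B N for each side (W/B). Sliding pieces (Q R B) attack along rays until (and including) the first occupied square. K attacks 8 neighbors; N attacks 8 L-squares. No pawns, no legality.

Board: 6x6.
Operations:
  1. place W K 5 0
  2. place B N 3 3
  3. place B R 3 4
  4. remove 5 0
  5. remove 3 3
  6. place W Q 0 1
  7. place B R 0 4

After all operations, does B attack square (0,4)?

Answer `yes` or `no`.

Answer: yes

Derivation:
Op 1: place WK@(5,0)
Op 2: place BN@(3,3)
Op 3: place BR@(3,4)
Op 4: remove (5,0)
Op 5: remove (3,3)
Op 6: place WQ@(0,1)
Op 7: place BR@(0,4)
Per-piece attacks for B:
  BR@(0,4): attacks (0,5) (0,3) (0,2) (0,1) (1,4) (2,4) (3,4) [ray(0,-1) blocked at (0,1); ray(1,0) blocked at (3,4)]
  BR@(3,4): attacks (3,5) (3,3) (3,2) (3,1) (3,0) (4,4) (5,4) (2,4) (1,4) (0,4) [ray(-1,0) blocked at (0,4)]
B attacks (0,4): yes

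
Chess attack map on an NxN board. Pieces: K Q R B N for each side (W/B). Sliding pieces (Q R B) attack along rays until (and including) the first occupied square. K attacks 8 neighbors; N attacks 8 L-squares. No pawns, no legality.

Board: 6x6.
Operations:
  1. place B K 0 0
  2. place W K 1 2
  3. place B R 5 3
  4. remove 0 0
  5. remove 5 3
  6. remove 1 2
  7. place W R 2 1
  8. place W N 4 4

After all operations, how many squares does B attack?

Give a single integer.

Answer: 0

Derivation:
Op 1: place BK@(0,0)
Op 2: place WK@(1,2)
Op 3: place BR@(5,3)
Op 4: remove (0,0)
Op 5: remove (5,3)
Op 6: remove (1,2)
Op 7: place WR@(2,1)
Op 8: place WN@(4,4)
Per-piece attacks for B:
Union (0 distinct): (none)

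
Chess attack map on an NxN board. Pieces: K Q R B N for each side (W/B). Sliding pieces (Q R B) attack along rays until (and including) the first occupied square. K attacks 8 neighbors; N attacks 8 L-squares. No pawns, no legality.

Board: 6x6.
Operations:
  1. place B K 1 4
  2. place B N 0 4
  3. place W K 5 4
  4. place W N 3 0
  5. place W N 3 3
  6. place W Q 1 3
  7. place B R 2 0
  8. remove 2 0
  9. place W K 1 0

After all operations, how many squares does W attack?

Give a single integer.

Answer: 29

Derivation:
Op 1: place BK@(1,4)
Op 2: place BN@(0,4)
Op 3: place WK@(5,4)
Op 4: place WN@(3,0)
Op 5: place WN@(3,3)
Op 6: place WQ@(1,3)
Op 7: place BR@(2,0)
Op 8: remove (2,0)
Op 9: place WK@(1,0)
Per-piece attacks for W:
  WK@(1,0): attacks (1,1) (2,0) (0,0) (2,1) (0,1)
  WQ@(1,3): attacks (1,4) (1,2) (1,1) (1,0) (2,3) (3,3) (0,3) (2,4) (3,5) (2,2) (3,1) (4,0) (0,4) (0,2) [ray(0,1) blocked at (1,4); ray(0,-1) blocked at (1,0); ray(1,0) blocked at (3,3); ray(-1,1) blocked at (0,4)]
  WN@(3,0): attacks (4,2) (5,1) (2,2) (1,1)
  WN@(3,3): attacks (4,5) (5,4) (2,5) (1,4) (4,1) (5,2) (2,1) (1,2)
  WK@(5,4): attacks (5,5) (5,3) (4,4) (4,5) (4,3)
Union (29 distinct): (0,0) (0,1) (0,2) (0,3) (0,4) (1,0) (1,1) (1,2) (1,4) (2,0) (2,1) (2,2) (2,3) (2,4) (2,5) (3,1) (3,3) (3,5) (4,0) (4,1) (4,2) (4,3) (4,4) (4,5) (5,1) (5,2) (5,3) (5,4) (5,5)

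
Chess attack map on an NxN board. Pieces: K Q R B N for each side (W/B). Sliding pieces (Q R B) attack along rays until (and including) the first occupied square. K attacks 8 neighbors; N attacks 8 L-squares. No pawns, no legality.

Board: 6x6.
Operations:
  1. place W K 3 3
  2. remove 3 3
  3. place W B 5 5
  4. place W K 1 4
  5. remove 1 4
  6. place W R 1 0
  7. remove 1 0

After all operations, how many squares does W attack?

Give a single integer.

Answer: 5

Derivation:
Op 1: place WK@(3,3)
Op 2: remove (3,3)
Op 3: place WB@(5,5)
Op 4: place WK@(1,4)
Op 5: remove (1,4)
Op 6: place WR@(1,0)
Op 7: remove (1,0)
Per-piece attacks for W:
  WB@(5,5): attacks (4,4) (3,3) (2,2) (1,1) (0,0)
Union (5 distinct): (0,0) (1,1) (2,2) (3,3) (4,4)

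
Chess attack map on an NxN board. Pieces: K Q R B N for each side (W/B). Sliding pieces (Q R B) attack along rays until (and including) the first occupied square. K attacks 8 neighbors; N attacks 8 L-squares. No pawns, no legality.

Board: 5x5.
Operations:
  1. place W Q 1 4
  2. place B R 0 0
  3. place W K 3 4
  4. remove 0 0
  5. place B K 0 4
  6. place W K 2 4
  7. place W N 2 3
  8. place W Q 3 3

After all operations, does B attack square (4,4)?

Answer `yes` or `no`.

Answer: no

Derivation:
Op 1: place WQ@(1,4)
Op 2: place BR@(0,0)
Op 3: place WK@(3,4)
Op 4: remove (0,0)
Op 5: place BK@(0,4)
Op 6: place WK@(2,4)
Op 7: place WN@(2,3)
Op 8: place WQ@(3,3)
Per-piece attacks for B:
  BK@(0,4): attacks (0,3) (1,4) (1,3)
B attacks (4,4): no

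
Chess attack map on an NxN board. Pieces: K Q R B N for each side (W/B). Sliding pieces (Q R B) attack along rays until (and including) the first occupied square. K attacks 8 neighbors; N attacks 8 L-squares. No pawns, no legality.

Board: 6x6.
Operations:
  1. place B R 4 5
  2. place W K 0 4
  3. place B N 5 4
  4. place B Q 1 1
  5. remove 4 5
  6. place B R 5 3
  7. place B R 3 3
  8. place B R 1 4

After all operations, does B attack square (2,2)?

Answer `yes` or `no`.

Answer: yes

Derivation:
Op 1: place BR@(4,5)
Op 2: place WK@(0,4)
Op 3: place BN@(5,4)
Op 4: place BQ@(1,1)
Op 5: remove (4,5)
Op 6: place BR@(5,3)
Op 7: place BR@(3,3)
Op 8: place BR@(1,4)
Per-piece attacks for B:
  BQ@(1,1): attacks (1,2) (1,3) (1,4) (1,0) (2,1) (3,1) (4,1) (5,1) (0,1) (2,2) (3,3) (2,0) (0,2) (0,0) [ray(0,1) blocked at (1,4); ray(1,1) blocked at (3,3)]
  BR@(1,4): attacks (1,5) (1,3) (1,2) (1,1) (2,4) (3,4) (4,4) (5,4) (0,4) [ray(0,-1) blocked at (1,1); ray(1,0) blocked at (5,4); ray(-1,0) blocked at (0,4)]
  BR@(3,3): attacks (3,4) (3,5) (3,2) (3,1) (3,0) (4,3) (5,3) (2,3) (1,3) (0,3) [ray(1,0) blocked at (5,3)]
  BR@(5,3): attacks (5,4) (5,2) (5,1) (5,0) (4,3) (3,3) [ray(0,1) blocked at (5,4); ray(-1,0) blocked at (3,3)]
  BN@(5,4): attacks (3,5) (4,2) (3,3)
B attacks (2,2): yes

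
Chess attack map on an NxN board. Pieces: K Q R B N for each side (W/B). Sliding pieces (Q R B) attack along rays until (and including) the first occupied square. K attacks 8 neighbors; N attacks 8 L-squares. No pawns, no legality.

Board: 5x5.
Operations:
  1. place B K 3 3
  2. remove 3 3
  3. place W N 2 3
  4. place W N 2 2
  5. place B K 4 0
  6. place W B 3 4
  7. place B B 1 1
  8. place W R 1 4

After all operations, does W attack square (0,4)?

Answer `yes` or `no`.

Answer: yes

Derivation:
Op 1: place BK@(3,3)
Op 2: remove (3,3)
Op 3: place WN@(2,3)
Op 4: place WN@(2,2)
Op 5: place BK@(4,0)
Op 6: place WB@(3,4)
Op 7: place BB@(1,1)
Op 8: place WR@(1,4)
Per-piece attacks for W:
  WR@(1,4): attacks (1,3) (1,2) (1,1) (2,4) (3,4) (0,4) [ray(0,-1) blocked at (1,1); ray(1,0) blocked at (3,4)]
  WN@(2,2): attacks (3,4) (4,3) (1,4) (0,3) (3,0) (4,1) (1,0) (0,1)
  WN@(2,3): attacks (4,4) (0,4) (3,1) (4,2) (1,1) (0,2)
  WB@(3,4): attacks (4,3) (2,3) [ray(-1,-1) blocked at (2,3)]
W attacks (0,4): yes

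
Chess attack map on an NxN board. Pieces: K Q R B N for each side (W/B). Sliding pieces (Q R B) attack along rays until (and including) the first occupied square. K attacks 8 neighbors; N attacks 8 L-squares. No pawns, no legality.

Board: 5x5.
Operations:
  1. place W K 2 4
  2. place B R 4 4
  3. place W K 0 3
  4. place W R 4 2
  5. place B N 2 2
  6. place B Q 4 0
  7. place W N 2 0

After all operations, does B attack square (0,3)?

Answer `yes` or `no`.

Answer: yes

Derivation:
Op 1: place WK@(2,4)
Op 2: place BR@(4,4)
Op 3: place WK@(0,3)
Op 4: place WR@(4,2)
Op 5: place BN@(2,2)
Op 6: place BQ@(4,0)
Op 7: place WN@(2,0)
Per-piece attacks for B:
  BN@(2,2): attacks (3,4) (4,3) (1,4) (0,3) (3,0) (4,1) (1,0) (0,1)
  BQ@(4,0): attacks (4,1) (4,2) (3,0) (2,0) (3,1) (2,2) [ray(0,1) blocked at (4,2); ray(-1,0) blocked at (2,0); ray(-1,1) blocked at (2,2)]
  BR@(4,4): attacks (4,3) (4,2) (3,4) (2,4) [ray(0,-1) blocked at (4,2); ray(-1,0) blocked at (2,4)]
B attacks (0,3): yes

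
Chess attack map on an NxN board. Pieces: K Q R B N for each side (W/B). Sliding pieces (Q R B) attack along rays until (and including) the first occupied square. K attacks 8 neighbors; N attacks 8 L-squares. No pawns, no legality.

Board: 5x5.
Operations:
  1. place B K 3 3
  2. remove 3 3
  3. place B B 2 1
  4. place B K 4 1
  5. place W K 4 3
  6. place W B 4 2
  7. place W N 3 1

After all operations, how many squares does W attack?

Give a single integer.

Op 1: place BK@(3,3)
Op 2: remove (3,3)
Op 3: place BB@(2,1)
Op 4: place BK@(4,1)
Op 5: place WK@(4,3)
Op 6: place WB@(4,2)
Op 7: place WN@(3,1)
Per-piece attacks for W:
  WN@(3,1): attacks (4,3) (2,3) (1,2) (1,0)
  WB@(4,2): attacks (3,3) (2,4) (3,1) [ray(-1,-1) blocked at (3,1)]
  WK@(4,3): attacks (4,4) (4,2) (3,3) (3,4) (3,2)
Union (11 distinct): (1,0) (1,2) (2,3) (2,4) (3,1) (3,2) (3,3) (3,4) (4,2) (4,3) (4,4)

Answer: 11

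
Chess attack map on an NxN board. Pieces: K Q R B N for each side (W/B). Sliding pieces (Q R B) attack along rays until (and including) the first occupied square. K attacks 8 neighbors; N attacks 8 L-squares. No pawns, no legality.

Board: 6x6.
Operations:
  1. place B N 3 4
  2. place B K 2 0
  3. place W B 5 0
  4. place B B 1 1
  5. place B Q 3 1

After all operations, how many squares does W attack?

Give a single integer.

Op 1: place BN@(3,4)
Op 2: place BK@(2,0)
Op 3: place WB@(5,0)
Op 4: place BB@(1,1)
Op 5: place BQ@(3,1)
Per-piece attacks for W:
  WB@(5,0): attacks (4,1) (3,2) (2,3) (1,4) (0,5)
Union (5 distinct): (0,5) (1,4) (2,3) (3,2) (4,1)

Answer: 5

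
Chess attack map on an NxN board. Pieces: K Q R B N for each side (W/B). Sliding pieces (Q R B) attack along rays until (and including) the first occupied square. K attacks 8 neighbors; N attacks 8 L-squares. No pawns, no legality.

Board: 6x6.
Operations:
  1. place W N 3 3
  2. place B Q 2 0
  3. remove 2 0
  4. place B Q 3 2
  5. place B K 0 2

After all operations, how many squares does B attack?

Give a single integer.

Answer: 21

Derivation:
Op 1: place WN@(3,3)
Op 2: place BQ@(2,0)
Op 3: remove (2,0)
Op 4: place BQ@(3,2)
Op 5: place BK@(0,2)
Per-piece attacks for B:
  BK@(0,2): attacks (0,3) (0,1) (1,2) (1,3) (1,1)
  BQ@(3,2): attacks (3,3) (3,1) (3,0) (4,2) (5,2) (2,2) (1,2) (0,2) (4,3) (5,4) (4,1) (5,0) (2,3) (1,4) (0,5) (2,1) (1,0) [ray(0,1) blocked at (3,3); ray(-1,0) blocked at (0,2)]
Union (21 distinct): (0,1) (0,2) (0,3) (0,5) (1,0) (1,1) (1,2) (1,3) (1,4) (2,1) (2,2) (2,3) (3,0) (3,1) (3,3) (4,1) (4,2) (4,3) (5,0) (5,2) (5,4)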